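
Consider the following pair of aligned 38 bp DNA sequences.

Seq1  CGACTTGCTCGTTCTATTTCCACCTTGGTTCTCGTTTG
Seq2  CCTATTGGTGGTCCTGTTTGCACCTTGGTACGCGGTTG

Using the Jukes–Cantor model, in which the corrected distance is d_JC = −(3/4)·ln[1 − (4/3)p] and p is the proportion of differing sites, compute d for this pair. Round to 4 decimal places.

Mismatches occur at site 2 (G/C), site 3 (A/T), site 4 (C/A), site 8 (C/G), site 10 (C/G), site 13 (T/C), site 16 (A/G), site 20 (C/G), site 30 (T/A), site 32 (T/G), site 35 (T/G).
p = 11/38 = 0.289474.
d = −0.75 · ln(1 − (4/3)·0.289474) = −0.75 · ln(0.614035) = −0.75 · (-0.487703) = 0.3658.

0.3658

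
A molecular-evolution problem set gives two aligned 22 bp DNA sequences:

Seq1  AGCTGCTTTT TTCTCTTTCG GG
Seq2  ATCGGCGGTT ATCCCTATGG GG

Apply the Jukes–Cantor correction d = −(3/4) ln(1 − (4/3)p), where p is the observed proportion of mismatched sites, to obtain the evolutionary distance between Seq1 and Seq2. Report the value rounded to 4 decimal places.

0.4975

Differing sites — 2:G/T; 4:T/G; 7:T/G; 8:T/G; 11:T/A; 14:T/C; 17:T/A; 19:C/G.
p = 8/22 = 0.363636.
d = −0.75 · ln(1 − (4/3)·0.363636) = −0.75 · ln(0.515152) = −0.75 · (-0.663293) = 0.4975.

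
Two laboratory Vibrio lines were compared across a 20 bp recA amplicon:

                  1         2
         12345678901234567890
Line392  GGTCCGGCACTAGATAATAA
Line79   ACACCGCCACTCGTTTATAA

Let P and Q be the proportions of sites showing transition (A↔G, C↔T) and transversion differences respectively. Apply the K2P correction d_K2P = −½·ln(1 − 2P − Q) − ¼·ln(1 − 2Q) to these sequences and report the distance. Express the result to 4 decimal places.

Mismatches occur at site 1 (G→A, transition), site 2 (G→C, transversion), site 3 (T→A, transversion), site 7 (G→C, transversion), site 12 (A→C, transversion), site 14 (A→T, transversion), site 16 (A→T, transversion).
Of the 7 differences, 1 transition and 6 transversions over 20 sites: P = 1/20 = 0.050000, Q = 6/20 = 0.300000.
d = −0.5·ln(0.600000) − 0.25·ln(0.400000) = −0.5·(-0.510826) − 0.25·(-0.916291) = 0.4845.

0.4845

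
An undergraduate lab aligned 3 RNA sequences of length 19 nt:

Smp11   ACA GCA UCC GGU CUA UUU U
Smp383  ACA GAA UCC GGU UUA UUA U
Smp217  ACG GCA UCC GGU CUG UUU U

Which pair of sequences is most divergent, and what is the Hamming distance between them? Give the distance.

Pairwise Hamming distances:
  Smp11 vs Smp383: 3
  Smp11 vs Smp217: 2
  Smp383 vs Smp217: 5
The largest is 5, between Smp383 and Smp217.

5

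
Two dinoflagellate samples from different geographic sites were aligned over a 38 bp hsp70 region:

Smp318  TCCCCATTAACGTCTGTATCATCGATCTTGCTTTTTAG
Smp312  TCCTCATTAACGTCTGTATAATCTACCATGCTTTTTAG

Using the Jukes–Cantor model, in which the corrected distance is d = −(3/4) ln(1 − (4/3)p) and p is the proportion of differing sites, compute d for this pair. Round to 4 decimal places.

0.1447

Mismatches occur at site 4 (C→T), site 20 (C→A), site 24 (G→T), site 26 (T→C), site 28 (T→A).
p = 5/38 = 0.131579.
d = −0.75 · ln(1 − (4/3)·0.131579) = −0.75 · ln(0.824561) = −0.75 · (-0.192904) = 0.1447.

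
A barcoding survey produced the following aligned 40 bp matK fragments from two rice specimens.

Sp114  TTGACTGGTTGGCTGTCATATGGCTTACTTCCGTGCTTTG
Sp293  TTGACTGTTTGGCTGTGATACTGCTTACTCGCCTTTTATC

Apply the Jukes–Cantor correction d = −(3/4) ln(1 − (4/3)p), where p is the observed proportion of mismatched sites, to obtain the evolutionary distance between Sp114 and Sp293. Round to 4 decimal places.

0.3426

Differing sites — 8:G/T; 17:C/G; 21:T/C; 22:G/T; 30:T/C; 31:C/G; 33:G/C; 35:G/T; 36:C/T; 38:T/A; 40:G/C.
p = 11/40 = 0.275000.
d = −0.75 · ln(1 − (4/3)·0.275000) = −0.75 · ln(0.633333) = −0.75 · (-0.456759) = 0.3426.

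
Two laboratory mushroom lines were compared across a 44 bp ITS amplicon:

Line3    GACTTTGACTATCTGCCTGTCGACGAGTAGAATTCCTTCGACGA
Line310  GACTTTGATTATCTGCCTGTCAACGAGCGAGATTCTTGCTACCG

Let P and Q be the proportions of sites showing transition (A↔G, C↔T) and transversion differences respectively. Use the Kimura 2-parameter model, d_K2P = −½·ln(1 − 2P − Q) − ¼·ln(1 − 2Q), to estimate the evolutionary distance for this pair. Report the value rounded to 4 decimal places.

Differing sites — 9:C/T (Ti); 22:G/A (Ti); 28:T/C (Ti); 29:A/G (Ti); 30:G/A (Ti); 31:A/G (Ti); 36:C/T (Ti); 38:T/G (Tv); 40:G/T (Tv); 43:G/C (Tv); 44:A/G (Ti).
Of the 11 differences, 8 transitions and 3 transversions over 44 sites: P = 8/44 = 0.181818, Q = 3/44 = 0.068182.
d = −0.5·ln(0.568182) − 0.25·ln(0.863636) = −0.5·(-0.565313) − 0.25·(-0.146604) = 0.3193.

0.3193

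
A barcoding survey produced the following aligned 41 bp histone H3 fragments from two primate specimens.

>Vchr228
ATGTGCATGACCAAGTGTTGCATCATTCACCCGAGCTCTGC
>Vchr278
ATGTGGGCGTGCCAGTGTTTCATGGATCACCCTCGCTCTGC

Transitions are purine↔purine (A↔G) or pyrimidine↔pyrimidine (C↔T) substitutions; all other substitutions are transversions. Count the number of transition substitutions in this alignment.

3

The sequences differ at positions 6 (C/G, transversion), 7 (A/G, transition), 8 (T/C, transition), 10 (A/T, transversion), 11 (C/G, transversion), 13 (A/C, transversion), 20 (G/T, transversion), 24 (C/G, transversion), 25 (A/G, transition), 26 (T/A, transversion), 33 (G/T, transversion), 34 (A/C, transversion).
Of the 12 differences, 3 transitions and 9 transversions, so the answer is 3.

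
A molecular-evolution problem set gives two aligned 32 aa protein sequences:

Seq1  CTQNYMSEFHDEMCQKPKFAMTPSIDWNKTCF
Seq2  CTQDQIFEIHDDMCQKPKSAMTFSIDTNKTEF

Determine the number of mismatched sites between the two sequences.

The sequences differ at positions 4 (N/D), 5 (Y/Q), 6 (M/I), 7 (S/F), 9 (F/I), 12 (E/D), 19 (F/S), 23 (P/F), 27 (W/T), 31 (C/E).
That gives 10 mismatches out of 32 aligned sites, so the Hamming distance is 10.

10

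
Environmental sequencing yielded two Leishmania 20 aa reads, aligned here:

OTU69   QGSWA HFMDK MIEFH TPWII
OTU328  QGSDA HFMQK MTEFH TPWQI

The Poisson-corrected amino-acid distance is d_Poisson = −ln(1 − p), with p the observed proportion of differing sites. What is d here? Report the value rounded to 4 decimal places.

The sequences differ at positions 4 (W/D), 9 (D/Q), 12 (I/T), 19 (I/Q).
p = 4/20 = 0.200000.
d = −ln(1 − 0.200000) = −ln(0.800000) = 0.2231.

0.2231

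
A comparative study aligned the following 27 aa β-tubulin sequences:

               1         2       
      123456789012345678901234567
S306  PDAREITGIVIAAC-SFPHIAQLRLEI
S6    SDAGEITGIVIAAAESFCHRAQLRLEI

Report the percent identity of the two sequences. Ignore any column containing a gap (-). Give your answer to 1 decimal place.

Excluding the 1 gap column leaves 26 comparable sites.
Differing sites — 1:P/S; 4:R/G; 14:C/A; 18:P/C; 20:I/R.
21 of the 26 comparable sites match, so the percent identity is 21/26 × 100 = 80.8%.

80.8%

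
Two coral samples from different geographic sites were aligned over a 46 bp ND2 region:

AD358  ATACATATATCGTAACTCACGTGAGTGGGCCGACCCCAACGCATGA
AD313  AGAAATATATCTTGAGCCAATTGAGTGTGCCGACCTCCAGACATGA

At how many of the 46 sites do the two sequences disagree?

Differing sites — 2:T/G; 4:C/A; 12:G/T; 14:A/G; 16:C/G; 17:T/C; 20:C/A; 21:G/T; 28:G/T; 36:C/T; 38:A/C; 40:C/G; 41:G/A.
That gives 13 mismatches out of 46 aligned sites, so the Hamming distance is 13.

13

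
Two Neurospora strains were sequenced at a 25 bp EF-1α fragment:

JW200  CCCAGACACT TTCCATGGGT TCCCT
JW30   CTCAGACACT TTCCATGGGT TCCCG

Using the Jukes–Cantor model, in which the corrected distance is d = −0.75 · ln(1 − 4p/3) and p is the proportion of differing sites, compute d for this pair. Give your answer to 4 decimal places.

0.0846

Differing sites — 2:C/T; 25:T/G.
p = 2/25 = 0.080000.
d = −0.75 · ln(1 − (4/3)·0.080000) = −0.75 · ln(0.893333) = −0.75 · (-0.112796) = 0.0846.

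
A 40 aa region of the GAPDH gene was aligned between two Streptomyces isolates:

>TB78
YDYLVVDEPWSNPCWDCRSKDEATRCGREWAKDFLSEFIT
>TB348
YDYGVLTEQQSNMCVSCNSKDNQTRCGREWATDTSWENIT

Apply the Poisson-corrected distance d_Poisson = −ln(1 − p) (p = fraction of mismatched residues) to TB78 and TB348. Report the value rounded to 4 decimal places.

Differing sites — 4:L/G; 6:V/L; 7:D/T; 9:P/Q; 10:W/Q; 13:P/M; 15:W/V; 16:D/S; 18:R/N; 22:E/N; 23:A/Q; 32:K/T; 34:F/T; 35:L/S; 36:S/W; 38:F/N.
p = 16/40 = 0.400000.
d = −ln(1 − 0.400000) = −ln(0.600000) = 0.5108.

0.5108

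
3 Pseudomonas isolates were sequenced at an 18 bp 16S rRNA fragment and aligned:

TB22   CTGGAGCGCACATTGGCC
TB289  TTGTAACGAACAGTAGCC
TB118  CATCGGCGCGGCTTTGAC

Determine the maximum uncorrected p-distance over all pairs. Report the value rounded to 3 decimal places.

0.722

Pairwise Hamming distances:
  TB22 vs TB289: 6
  TB22 vs TB118: 9
  TB289 vs TB118: 13
The largest is 13 mismatches, between TB289 and TB118; p = 13/18 = 0.722.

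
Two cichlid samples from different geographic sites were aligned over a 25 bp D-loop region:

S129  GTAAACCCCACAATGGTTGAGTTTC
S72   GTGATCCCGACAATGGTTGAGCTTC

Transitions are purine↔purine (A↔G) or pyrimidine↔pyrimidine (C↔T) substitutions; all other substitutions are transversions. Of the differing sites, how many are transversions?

The sequences differ at positions 3 (A/G, transition), 5 (A/T, transversion), 9 (C/G, transversion), 22 (T/C, transition).
Of the 4 differences, 2 transitions and 2 transversions, so the answer is 2.

2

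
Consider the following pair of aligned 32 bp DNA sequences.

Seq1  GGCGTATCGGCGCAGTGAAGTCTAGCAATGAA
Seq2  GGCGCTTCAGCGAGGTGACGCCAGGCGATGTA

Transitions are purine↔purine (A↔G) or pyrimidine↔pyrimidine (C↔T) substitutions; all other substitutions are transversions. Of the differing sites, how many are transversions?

Mismatches occur at site 5 (T/C, transition), site 6 (A/T, transversion), site 9 (G/A, transition), site 13 (C/A, transversion), site 14 (A/G, transition), site 19 (A/C, transversion), site 21 (T/C, transition), site 23 (T/A, transversion), site 24 (A/G, transition), site 27 (A/G, transition), site 31 (A/T, transversion).
Of the 11 differences, 6 transitions and 5 transversions, so the answer is 5.

5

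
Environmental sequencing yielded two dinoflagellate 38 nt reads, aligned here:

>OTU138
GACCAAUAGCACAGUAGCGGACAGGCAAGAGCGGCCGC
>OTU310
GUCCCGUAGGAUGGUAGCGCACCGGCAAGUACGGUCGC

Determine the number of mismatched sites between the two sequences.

11

Mismatches occur at site 2 (A/U), site 5 (A/C), site 6 (A/G), site 10 (C/G), site 12 (C/U), site 13 (A/G), site 20 (G/C), site 23 (A/C), site 30 (A/U), site 31 (G/A), site 35 (C/U).
That gives 11 mismatches out of 38 aligned sites, so the Hamming distance is 11.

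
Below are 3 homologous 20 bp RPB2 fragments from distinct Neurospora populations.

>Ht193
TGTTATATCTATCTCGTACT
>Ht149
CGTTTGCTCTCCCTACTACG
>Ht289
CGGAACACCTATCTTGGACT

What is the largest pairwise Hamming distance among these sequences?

Pairwise Hamming distances:
  Ht193 vs Ht149: 9
  Ht193 vs Ht289: 7
  Ht149 vs Ht289: 12
The largest is 12, between Ht149 and Ht289.

12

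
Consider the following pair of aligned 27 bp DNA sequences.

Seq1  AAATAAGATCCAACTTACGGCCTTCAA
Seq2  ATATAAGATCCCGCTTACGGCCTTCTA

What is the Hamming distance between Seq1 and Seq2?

Mismatches occur at site 2 (A/T), site 12 (A/C), site 13 (A/G), site 26 (A/T).
That gives 4 mismatches out of 27 aligned sites, so the Hamming distance is 4.

4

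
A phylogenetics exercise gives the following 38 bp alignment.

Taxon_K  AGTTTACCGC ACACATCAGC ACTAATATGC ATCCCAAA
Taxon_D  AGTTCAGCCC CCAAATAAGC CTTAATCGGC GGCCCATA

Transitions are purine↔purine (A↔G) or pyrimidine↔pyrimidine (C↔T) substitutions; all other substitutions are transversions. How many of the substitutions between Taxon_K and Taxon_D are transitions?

3

The sequences differ at positions 5 (T/C, transition), 7 (C/G, transversion), 9 (G/C, transversion), 11 (A/C, transversion), 14 (C/A, transversion), 17 (C/A, transversion), 21 (A/C, transversion), 22 (C/T, transition), 27 (A/C, transversion), 28 (T/G, transversion), 31 (A/G, transition), 32 (T/G, transversion), 37 (A/T, transversion).
Of the 13 differences, 3 transitions and 10 transversions, so the answer is 3.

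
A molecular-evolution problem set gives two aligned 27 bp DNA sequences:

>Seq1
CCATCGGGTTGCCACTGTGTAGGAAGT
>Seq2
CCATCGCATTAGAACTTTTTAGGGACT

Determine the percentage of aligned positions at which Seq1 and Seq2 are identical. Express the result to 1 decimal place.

Differing sites — 7:G/C; 8:G/A; 11:G/A; 12:C/G; 13:C/A; 17:G/T; 19:G/T; 24:A/G; 26:G/C.
18 of the 27 sites match, so the percent identity is 18/27 × 100 = 66.7%.

66.7%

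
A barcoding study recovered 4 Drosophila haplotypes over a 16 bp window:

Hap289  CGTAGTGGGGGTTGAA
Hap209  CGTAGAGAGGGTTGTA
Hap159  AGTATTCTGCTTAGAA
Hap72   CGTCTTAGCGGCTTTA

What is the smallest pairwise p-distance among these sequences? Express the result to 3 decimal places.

Pairwise Hamming distances:
  Hap289 vs Hap209: 3
  Hap289 vs Hap159: 7
  Hap289 vs Hap72: 7
  Hap209 vs Hap159: 9
  Hap209 vs Hap72: 8
  Hap159 vs Hap72: 11
The smallest is 3 mismatches, between Hap289 and Hap209; p = 3/16 = 0.188.

0.188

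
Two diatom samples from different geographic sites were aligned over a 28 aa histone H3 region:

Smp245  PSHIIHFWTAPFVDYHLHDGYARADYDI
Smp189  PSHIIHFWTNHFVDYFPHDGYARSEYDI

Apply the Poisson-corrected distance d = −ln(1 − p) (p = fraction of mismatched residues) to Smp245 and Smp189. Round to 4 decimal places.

0.2412

Differing sites — 10:A/N; 11:P/H; 16:H/F; 17:L/P; 24:A/S; 25:D/E.
p = 6/28 = 0.214286.
d = −ln(1 − 0.214286) = −ln(0.785714) = 0.2412.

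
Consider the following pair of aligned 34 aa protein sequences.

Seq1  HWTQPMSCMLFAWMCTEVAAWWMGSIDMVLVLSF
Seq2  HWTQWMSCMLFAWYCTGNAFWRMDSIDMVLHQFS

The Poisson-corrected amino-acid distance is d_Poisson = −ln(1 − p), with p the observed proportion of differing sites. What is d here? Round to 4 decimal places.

0.3909

Mismatches occur at site 5 (P→W), site 14 (M→Y), site 17 (E→G), site 18 (V→N), site 20 (A→F), site 22 (W→R), site 24 (G→D), site 31 (V→H), site 32 (L→Q), site 33 (S→F), site 34 (F→S).
p = 11/34 = 0.323529.
d = −ln(1 − 0.323529) = −ln(0.676471) = 0.3909.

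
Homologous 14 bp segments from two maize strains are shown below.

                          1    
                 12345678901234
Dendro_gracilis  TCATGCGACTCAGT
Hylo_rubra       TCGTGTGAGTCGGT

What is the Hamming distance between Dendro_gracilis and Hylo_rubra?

Differing sites — 3:A/G; 6:C/T; 9:C/G; 12:A/G.
That gives 4 mismatches out of 14 aligned sites, so the Hamming distance is 4.

4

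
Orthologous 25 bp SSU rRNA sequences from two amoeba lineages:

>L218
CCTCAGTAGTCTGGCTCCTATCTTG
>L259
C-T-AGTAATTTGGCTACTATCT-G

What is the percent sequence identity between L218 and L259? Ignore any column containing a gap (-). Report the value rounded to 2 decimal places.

86.36%

Excluding the 3 gap columns leaves 22 comparable sites.
The sequences differ at positions 9 (G/A), 11 (C/T), 17 (C/A).
19 of the 22 comparable sites match, so the percent identity is 19/22 × 100 = 86.36%.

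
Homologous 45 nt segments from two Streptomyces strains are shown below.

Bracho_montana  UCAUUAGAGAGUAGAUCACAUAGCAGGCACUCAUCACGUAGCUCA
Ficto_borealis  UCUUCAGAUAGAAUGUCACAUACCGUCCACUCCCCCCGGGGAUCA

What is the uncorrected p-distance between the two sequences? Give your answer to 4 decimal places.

The sequences differ at positions 3 (A/U), 5 (U/C), 9 (G/U), 12 (U/A), 14 (G/U), 15 (A/G), 23 (G/C), 25 (A/G), 26 (G/U), 27 (G/C), 33 (A/C), 34 (U/C), 36 (A/C), 39 (U/G), 40 (A/G), 42 (C/A).
There are 16 differences over 45 sites, so p = 16/45 = 0.3556.

0.3556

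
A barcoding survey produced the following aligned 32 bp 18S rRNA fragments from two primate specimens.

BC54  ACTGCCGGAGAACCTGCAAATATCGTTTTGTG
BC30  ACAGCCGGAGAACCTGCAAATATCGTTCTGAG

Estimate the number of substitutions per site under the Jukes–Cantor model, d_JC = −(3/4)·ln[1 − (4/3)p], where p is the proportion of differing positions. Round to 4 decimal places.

0.1001

Differing sites — 3:T/A; 28:T/C; 31:T/A.
p = 3/32 = 0.093750.
d = −0.75 · ln(1 − (4/3)·0.093750) = −0.75 · ln(0.875000) = −0.75 · (-0.133531) = 0.1001.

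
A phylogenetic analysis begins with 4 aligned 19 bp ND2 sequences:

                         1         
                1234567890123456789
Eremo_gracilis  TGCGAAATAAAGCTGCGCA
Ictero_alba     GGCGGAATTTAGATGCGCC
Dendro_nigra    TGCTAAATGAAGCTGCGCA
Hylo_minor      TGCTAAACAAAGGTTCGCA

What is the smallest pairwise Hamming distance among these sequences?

2

Pairwise Hamming distances:
  Eremo_gracilis vs Ictero_alba: 6
  Eremo_gracilis vs Dendro_nigra: 2
  Eremo_gracilis vs Hylo_minor: 4
  Ictero_alba vs Dendro_nigra: 7
  Ictero_alba vs Hylo_minor: 9
  Dendro_nigra vs Hylo_minor: 4
The smallest is 2, between Eremo_gracilis and Dendro_nigra.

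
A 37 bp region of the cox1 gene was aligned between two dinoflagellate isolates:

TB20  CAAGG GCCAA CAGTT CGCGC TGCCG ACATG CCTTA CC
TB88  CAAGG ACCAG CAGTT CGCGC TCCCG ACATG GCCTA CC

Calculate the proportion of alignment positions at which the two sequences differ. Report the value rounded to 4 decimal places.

Mismatches occur at site 6 (G/A), site 10 (A/G), site 22 (G/C), site 31 (C/G), site 33 (T/C).
There are 5 differences over 37 sites, so p = 5/37 = 0.1351.

0.1351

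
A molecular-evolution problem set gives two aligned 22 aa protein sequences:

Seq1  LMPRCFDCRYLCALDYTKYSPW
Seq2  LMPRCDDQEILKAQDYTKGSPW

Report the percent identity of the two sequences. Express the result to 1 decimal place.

68.2%

Mismatches occur at site 6 (F/D), site 8 (C/Q), site 9 (R/E), site 10 (Y/I), site 12 (C/K), site 14 (L/Q), site 19 (Y/G).
15 of the 22 sites match, so the percent identity is 15/22 × 100 = 68.2%.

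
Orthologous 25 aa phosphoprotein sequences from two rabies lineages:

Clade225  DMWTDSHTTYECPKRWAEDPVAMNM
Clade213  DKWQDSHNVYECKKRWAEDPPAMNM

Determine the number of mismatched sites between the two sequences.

6

The sequences differ at positions 2 (M/K), 4 (T/Q), 8 (T/N), 9 (T/V), 13 (P/K), 21 (V/P).
That gives 6 mismatches out of 25 aligned sites, so the Hamming distance is 6.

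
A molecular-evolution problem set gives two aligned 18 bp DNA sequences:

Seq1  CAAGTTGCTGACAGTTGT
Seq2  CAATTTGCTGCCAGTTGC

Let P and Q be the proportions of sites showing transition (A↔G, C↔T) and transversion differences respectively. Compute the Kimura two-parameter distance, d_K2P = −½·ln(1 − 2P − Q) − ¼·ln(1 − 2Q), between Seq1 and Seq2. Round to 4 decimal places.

0.1885

Mismatches occur at site 4 (G↔T, transversion), site 11 (A↔C, transversion), site 18 (T↔C, transition).
Of the 3 differences, 1 transition and 2 transversions over 18 sites: P = 1/18 = 0.055556, Q = 2/18 = 0.111111.
d = −0.5·ln(0.777777) − 0.25·ln(0.777778) = −0.5·(-0.251315) − 0.25·(-0.251314) = 0.1885.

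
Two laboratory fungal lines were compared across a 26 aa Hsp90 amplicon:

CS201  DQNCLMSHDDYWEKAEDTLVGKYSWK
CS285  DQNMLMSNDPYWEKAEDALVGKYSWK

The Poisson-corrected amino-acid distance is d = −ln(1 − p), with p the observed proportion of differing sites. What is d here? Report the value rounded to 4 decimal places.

0.1671

The sequences differ at positions 4 (C/M), 8 (H/N), 10 (D/P), 18 (T/A).
p = 4/26 = 0.153846.
d = −ln(1 − 0.153846) = −ln(0.846154) = 0.1671.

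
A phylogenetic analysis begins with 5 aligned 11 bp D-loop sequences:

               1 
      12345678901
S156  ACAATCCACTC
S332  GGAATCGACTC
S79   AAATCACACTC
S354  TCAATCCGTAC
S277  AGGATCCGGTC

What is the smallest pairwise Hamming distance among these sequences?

3

Pairwise Hamming distances:
  S156 vs S332: 3
  S156 vs S79: 4
  S156 vs S354: 4
  S156 vs S277: 4
  S332 vs S79: 6
  S332 vs S354: 6
  S332 vs S277: 5
  S79 vs S354: 8
  S79 vs S277: 7
  S354 vs S277: 5
The smallest is 3, between S156 and S332.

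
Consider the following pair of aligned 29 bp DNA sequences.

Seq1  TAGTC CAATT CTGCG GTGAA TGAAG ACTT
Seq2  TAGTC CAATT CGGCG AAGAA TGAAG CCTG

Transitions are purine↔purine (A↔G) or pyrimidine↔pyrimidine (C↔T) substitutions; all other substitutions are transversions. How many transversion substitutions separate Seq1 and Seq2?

Differing sites — 12:T/G (Tv); 16:G/A (Ti); 17:T/A (Tv); 26:A/C (Tv); 29:T/G (Tv).
Of the 5 differences, 1 transition and 4 transversions, so the answer is 4.

4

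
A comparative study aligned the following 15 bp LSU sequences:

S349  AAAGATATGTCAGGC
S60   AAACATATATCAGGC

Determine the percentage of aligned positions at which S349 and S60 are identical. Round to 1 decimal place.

Mismatches occur at site 4 (G/C), site 9 (G/A).
13 of the 15 sites match, so the percent identity is 13/15 × 100 = 86.7%.

86.7%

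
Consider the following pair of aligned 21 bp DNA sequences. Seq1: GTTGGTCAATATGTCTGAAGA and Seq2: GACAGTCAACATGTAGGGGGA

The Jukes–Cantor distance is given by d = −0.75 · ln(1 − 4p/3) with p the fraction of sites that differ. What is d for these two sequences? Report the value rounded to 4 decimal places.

0.5319

Mismatches occur at site 2 (T↔A), site 3 (T↔C), site 4 (G↔A), site 10 (T↔C), site 15 (C↔A), site 16 (T↔G), site 18 (A↔G), site 19 (A↔G).
p = 8/21 = 0.380952.
d = −0.75 · ln(1 − (4/3)·0.380952) = −0.75 · ln(0.492064) = −0.75 · (-0.709146) = 0.5319.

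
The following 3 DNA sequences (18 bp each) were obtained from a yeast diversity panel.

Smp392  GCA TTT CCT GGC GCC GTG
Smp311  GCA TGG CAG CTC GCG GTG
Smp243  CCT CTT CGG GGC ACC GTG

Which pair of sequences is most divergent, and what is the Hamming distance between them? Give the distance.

10

Pairwise Hamming distances:
  Smp392 vs Smp311: 7
  Smp392 vs Smp243: 6
  Smp311 vs Smp243: 10
The largest is 10, between Smp311 and Smp243.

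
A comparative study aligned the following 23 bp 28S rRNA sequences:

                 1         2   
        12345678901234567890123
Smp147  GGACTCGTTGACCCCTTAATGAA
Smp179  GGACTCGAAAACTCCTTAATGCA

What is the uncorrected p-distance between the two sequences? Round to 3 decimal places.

Differing sites — 8:T/A; 9:T/A; 10:G/A; 13:C/T; 22:A/C.
There are 5 differences over 23 sites, so p = 5/23 = 0.217.

0.217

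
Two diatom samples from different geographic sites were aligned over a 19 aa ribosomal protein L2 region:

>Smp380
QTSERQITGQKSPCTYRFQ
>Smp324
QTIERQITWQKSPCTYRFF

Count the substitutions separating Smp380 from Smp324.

Mismatches occur at site 3 (S↔I), site 9 (G↔W), site 19 (Q↔F).
That gives 3 mismatches out of 19 aligned sites, so the Hamming distance is 3.

3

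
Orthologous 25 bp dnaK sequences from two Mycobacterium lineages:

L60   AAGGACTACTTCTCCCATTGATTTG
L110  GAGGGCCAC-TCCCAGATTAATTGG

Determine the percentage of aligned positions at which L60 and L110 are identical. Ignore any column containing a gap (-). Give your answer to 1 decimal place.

66.7%

Excluding the 1 gap column leaves 24 comparable sites.
Differing sites — 1:A/G; 5:A/G; 7:T/C; 13:T/C; 15:C/A; 16:C/G; 20:G/A; 24:T/G.
16 of the 24 comparable sites match, so the percent identity is 16/24 × 100 = 66.7%.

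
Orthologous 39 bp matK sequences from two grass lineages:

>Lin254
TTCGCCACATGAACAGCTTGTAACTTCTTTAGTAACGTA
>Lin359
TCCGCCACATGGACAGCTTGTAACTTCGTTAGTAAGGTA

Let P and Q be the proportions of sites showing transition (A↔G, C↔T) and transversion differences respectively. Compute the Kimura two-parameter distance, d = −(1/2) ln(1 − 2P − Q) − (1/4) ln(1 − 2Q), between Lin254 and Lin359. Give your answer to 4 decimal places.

0.1106

Differing sites — 2:T/C (Ti); 12:A/G (Ti); 28:T/G (Tv); 36:C/G (Tv).
Of the 4 differences, 2 transitions and 2 transversions over 39 sites: P = 2/39 = 0.051282, Q = 2/39 = 0.051282.
d = −0.5·ln(0.846154) − 0.25·ln(0.897436) = −0.5·(-0.167054) − 0.25·(-0.108213) = 0.1106.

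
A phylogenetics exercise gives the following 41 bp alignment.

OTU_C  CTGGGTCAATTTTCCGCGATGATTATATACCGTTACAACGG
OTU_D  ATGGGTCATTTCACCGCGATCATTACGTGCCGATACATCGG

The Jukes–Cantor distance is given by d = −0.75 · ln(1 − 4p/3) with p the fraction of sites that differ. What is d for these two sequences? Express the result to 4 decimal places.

0.2950

Mismatches occur at site 1 (C→A), site 9 (A→T), site 12 (T→C), site 13 (T→A), site 21 (G→C), site 26 (T→C), site 27 (A→G), site 29 (A→G), site 33 (T→A), site 38 (A→T).
p = 10/41 = 0.243902.
d = −0.75 · ln(1 − (4/3)·0.243902) = −0.75 · ln(0.674797) = −0.75 · (-0.393343) = 0.2950.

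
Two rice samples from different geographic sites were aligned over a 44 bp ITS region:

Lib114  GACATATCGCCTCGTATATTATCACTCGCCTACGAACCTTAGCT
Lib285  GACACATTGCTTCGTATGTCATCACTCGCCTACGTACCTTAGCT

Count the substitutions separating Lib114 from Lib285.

The sequences differ at positions 5 (T/C), 8 (C/T), 11 (C/T), 18 (A/G), 20 (T/C), 35 (A/T).
That gives 6 mismatches out of 44 aligned sites, so the Hamming distance is 6.

6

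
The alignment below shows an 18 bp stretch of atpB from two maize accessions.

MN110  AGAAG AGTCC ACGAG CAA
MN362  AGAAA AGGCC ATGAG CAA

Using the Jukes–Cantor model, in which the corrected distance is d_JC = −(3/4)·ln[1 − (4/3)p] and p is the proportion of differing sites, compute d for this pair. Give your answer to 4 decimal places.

0.1885

Mismatches occur at site 5 (G→A), site 8 (T→G), site 12 (C→T).
p = 3/18 = 0.166667.
d = −0.75 · ln(1 − (4/3)·0.166667) = −0.75 · ln(0.777777) = −0.75 · (-0.251315) = 0.1885.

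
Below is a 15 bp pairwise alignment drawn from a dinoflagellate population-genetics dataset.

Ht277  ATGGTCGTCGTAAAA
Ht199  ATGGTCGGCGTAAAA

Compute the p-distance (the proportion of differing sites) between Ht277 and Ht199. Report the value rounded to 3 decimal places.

The sequences differ at position 8 (T/G).
There are 1 differences over 15 sites, so p = 1/15 = 0.067.

0.067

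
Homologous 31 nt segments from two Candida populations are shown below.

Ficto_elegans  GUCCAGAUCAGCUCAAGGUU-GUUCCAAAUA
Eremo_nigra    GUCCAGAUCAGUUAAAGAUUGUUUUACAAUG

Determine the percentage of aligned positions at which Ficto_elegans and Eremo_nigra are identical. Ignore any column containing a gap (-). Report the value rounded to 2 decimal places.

73.33%

Excluding the 1 gap column leaves 30 comparable sites.
The sequences differ at positions 12 (C/U), 14 (C/A), 18 (G/A), 22 (G/U), 25 (C/U), 26 (C/A), 27 (A/C), 31 (A/G).
22 of the 30 comparable sites match, so the percent identity is 22/30 × 100 = 73.33%.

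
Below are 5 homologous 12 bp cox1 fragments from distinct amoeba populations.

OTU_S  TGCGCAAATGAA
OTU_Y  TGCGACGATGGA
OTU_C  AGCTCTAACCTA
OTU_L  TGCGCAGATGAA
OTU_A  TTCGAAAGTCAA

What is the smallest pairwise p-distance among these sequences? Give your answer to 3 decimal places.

0.083

Pairwise Hamming distances:
  OTU_S vs OTU_Y: 4
  OTU_S vs OTU_C: 6
  OTU_S vs OTU_L: 1
  OTU_S vs OTU_A: 4
  OTU_Y vs OTU_C: 8
  OTU_Y vs OTU_L: 3
  OTU_Y vs OTU_A: 6
  OTU_C vs OTU_L: 7
  OTU_C vs OTU_A: 8
  OTU_L vs OTU_A: 5
The smallest is 1 mismatch, between OTU_S and OTU_L; p = 1/12 = 0.083.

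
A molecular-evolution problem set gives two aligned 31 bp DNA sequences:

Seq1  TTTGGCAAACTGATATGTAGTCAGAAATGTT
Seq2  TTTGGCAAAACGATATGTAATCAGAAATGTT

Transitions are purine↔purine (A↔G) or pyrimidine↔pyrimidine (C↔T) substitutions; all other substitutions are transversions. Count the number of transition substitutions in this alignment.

Differing sites — 10:C/A (Tv); 11:T/C (Ti); 20:G/A (Ti).
Of the 3 differences, 2 transitions and 1 transversion, so the answer is 2.

2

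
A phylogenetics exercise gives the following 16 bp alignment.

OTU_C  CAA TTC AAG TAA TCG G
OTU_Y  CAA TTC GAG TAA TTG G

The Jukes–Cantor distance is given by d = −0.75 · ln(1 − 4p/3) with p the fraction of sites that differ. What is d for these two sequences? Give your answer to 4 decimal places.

The sequences differ at positions 7 (A/G), 14 (C/T).
p = 2/16 = 0.125000.
d = −0.75 · ln(1 − (4/3)·0.125000) = −0.75 · ln(0.833333) = −0.75 · (-0.182322) = 0.1367.

0.1367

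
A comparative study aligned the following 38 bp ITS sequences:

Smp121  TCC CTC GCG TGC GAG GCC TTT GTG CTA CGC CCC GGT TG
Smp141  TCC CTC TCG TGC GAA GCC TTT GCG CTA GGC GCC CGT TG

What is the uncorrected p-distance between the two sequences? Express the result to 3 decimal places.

The sequences differ at positions 7 (G/T), 15 (G/A), 23 (T/C), 28 (C/G), 31 (C/G), 34 (G/C).
There are 6 differences over 38 sites, so p = 6/38 = 0.158.

0.158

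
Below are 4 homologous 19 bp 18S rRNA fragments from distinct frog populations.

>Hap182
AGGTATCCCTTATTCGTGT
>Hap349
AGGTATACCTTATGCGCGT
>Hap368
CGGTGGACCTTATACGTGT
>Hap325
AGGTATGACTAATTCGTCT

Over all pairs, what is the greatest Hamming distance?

8

Pairwise Hamming distances:
  Hap182 vs Hap349: 3
  Hap182 vs Hap368: 5
  Hap182 vs Hap325: 4
  Hap349 vs Hap368: 5
  Hap349 vs Hap325: 6
  Hap368 vs Hap325: 8
The largest is 8, between Hap368 and Hap325.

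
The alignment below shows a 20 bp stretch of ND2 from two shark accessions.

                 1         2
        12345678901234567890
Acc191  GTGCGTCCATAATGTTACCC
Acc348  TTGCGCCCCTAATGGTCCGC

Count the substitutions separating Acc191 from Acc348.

The sequences differ at positions 1 (G/T), 6 (T/C), 9 (A/C), 15 (T/G), 17 (A/C), 19 (C/G).
That gives 6 mismatches out of 20 aligned sites, so the Hamming distance is 6.

6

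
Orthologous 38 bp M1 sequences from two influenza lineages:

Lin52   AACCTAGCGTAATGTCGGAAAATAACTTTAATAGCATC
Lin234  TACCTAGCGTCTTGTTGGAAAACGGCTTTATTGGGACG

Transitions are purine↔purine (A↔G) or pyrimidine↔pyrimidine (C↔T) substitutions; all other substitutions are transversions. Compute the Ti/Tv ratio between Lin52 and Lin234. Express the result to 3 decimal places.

Mismatches occur at site 1 (A↔T, transversion), site 11 (A↔C, transversion), site 12 (A↔T, transversion), site 16 (C↔T, transition), site 23 (T↔C, transition), site 24 (A↔G, transition), site 25 (A↔G, transition), site 31 (A↔T, transversion), site 33 (A↔G, transition), site 35 (C↔G, transversion), site 37 (T↔C, transition), site 38 (C↔G, transversion).
Of the 12 differences, 6 transitions and 6 transversions, so Ti/Tv = 6/6 = 1.000.

1.000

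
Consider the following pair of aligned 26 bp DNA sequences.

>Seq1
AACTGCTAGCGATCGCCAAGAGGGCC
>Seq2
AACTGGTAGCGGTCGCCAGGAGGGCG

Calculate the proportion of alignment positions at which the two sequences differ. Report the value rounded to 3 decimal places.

0.154

The sequences differ at positions 6 (C/G), 12 (A/G), 19 (A/G), 26 (C/G).
There are 4 differences over 26 sites, so p = 4/26 = 0.154.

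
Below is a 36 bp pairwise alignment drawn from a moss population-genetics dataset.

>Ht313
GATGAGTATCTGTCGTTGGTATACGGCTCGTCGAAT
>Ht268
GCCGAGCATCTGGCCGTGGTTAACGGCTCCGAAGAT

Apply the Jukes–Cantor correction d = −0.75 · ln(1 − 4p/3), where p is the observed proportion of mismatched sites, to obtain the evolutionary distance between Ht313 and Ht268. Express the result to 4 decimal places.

0.4926

Differing sites — 2:A/C; 3:T/C; 7:T/C; 13:T/G; 15:G/C; 16:T/G; 21:A/T; 22:T/A; 30:G/C; 31:T/G; 32:C/A; 33:G/A; 34:A/G.
p = 13/36 = 0.361111.
d = −0.75 · ln(1 − (4/3)·0.361111) = −0.75 · ln(0.518519) = −0.75 · (-0.656779) = 0.4926.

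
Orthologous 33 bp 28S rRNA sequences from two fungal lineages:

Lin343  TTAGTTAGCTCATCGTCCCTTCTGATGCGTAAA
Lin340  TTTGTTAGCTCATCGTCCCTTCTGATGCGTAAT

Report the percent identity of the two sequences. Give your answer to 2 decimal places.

93.94%

Differing sites — 3:A/T; 33:A/T.
31 of the 33 sites match, so the percent identity is 31/33 × 100 = 93.94%.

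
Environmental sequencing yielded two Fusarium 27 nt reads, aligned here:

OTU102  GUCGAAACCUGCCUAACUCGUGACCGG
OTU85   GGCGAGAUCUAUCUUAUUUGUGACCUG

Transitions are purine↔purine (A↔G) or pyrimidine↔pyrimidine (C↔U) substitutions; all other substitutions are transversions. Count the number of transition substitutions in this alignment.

Differing sites — 2:U/G (Tv); 6:A/G (Ti); 8:C/U (Ti); 11:G/A (Ti); 12:C/U (Ti); 15:A/U (Tv); 17:C/U (Ti); 19:C/U (Ti); 26:G/U (Tv).
Of the 9 differences, 6 transitions and 3 transversions, so the answer is 6.

6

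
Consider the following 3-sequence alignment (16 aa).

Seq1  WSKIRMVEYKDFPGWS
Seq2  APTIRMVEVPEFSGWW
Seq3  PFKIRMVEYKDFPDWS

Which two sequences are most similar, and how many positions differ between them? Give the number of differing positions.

3

Pairwise Hamming distances:
  Seq1 vs Seq2: 8
  Seq1 vs Seq3: 3
  Seq2 vs Seq3: 9
The smallest is 3, between Seq1 and Seq3.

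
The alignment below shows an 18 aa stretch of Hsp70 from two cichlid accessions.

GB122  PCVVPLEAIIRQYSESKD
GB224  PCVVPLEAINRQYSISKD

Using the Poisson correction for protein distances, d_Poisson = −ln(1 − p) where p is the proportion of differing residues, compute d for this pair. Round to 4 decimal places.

0.1178

Differing sites — 10:I/N; 15:E/I.
p = 2/18 = 0.111111.
d = −ln(1 − 0.111111) = −ln(0.888889) = 0.1178.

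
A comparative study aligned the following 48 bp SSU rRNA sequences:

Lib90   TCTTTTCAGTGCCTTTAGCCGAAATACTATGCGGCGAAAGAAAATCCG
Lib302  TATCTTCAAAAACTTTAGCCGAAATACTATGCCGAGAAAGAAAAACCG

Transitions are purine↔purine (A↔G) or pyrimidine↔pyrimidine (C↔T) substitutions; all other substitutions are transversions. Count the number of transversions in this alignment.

6

Mismatches occur at site 2 (C/A, transversion), site 4 (T/C, transition), site 9 (G/A, transition), site 10 (T/A, transversion), site 11 (G/A, transition), site 12 (C/A, transversion), site 33 (G/C, transversion), site 35 (C/A, transversion), site 45 (T/A, transversion).
Of the 9 differences, 3 transitions and 6 transversions, so the answer is 6.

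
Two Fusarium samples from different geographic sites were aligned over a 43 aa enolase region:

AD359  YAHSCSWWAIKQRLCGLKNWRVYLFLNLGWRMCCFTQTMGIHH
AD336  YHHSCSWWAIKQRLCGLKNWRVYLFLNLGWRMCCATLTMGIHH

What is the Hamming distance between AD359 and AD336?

Mismatches occur at site 2 (A↔H), site 35 (F↔A), site 37 (Q↔L).
That gives 3 mismatches out of 43 aligned sites, so the Hamming distance is 3.

3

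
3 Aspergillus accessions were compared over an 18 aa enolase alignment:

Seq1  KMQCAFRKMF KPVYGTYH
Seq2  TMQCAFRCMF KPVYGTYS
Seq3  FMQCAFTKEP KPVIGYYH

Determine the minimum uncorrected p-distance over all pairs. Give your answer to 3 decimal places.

0.167

Pairwise Hamming distances:
  Seq1 vs Seq2: 3
  Seq1 vs Seq3: 6
  Seq2 vs Seq3: 8
The smallest is 3 mismatches, between Seq1 and Seq2; p = 3/18 = 0.167.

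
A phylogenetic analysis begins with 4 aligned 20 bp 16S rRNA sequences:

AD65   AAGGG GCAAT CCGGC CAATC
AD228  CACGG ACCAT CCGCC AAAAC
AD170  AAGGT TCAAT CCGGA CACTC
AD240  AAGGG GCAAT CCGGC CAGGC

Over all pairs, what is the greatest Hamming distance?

Pairwise Hamming distances:
  AD65 vs AD228: 7
  AD65 vs AD170: 4
  AD65 vs AD240: 2
  AD228 vs AD170: 10
  AD228 vs AD240: 8
  AD170 vs AD240: 5
The largest is 10, between AD228 and AD170.

10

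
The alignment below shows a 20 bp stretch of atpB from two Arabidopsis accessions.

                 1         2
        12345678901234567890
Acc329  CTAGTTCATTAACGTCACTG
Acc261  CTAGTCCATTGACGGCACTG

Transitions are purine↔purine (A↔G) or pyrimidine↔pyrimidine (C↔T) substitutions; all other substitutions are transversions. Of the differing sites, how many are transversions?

1

Mismatches occur at site 6 (T→C, transition), site 11 (A→G, transition), site 15 (T→G, transversion).
Of the 3 differences, 2 transitions and 1 transversion, so the answer is 1.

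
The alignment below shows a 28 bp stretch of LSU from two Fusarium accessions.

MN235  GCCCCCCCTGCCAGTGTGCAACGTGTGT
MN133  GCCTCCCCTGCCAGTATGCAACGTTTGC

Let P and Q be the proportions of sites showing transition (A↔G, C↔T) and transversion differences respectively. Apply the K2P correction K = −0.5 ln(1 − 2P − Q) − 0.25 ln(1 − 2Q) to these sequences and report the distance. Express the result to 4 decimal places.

0.1624

The sequences differ at positions 4 (C/T, transition), 16 (G/A, transition), 25 (G/T, transversion), 28 (T/C, transition).
Of the 4 differences, 3 transitions and 1 transversion over 28 sites: P = 3/28 = 0.107143, Q = 1/28 = 0.035714.
d = −0.5·ln(0.750000) − 0.25·ln(0.928572) = −0.5·(-0.287682) − 0.25·(-0.074107) = 0.1624.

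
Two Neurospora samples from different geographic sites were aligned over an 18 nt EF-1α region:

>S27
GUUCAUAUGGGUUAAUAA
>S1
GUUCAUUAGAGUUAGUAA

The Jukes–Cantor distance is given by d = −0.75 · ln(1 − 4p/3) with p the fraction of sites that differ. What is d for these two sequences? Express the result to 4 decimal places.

0.2635

Differing sites — 7:A/U; 8:U/A; 10:G/A; 15:A/G.
p = 4/18 = 0.222222.
d = −0.75 · ln(1 − (4/3)·0.222222) = −0.75 · ln(0.703704) = −0.75 · (-0.351397) = 0.2635.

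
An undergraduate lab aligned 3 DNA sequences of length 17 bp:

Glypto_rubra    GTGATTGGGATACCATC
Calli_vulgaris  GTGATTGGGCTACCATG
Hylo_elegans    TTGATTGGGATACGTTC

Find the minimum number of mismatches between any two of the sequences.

Pairwise Hamming distances:
  Glypto_rubra vs Calli_vulgaris: 2
  Glypto_rubra vs Hylo_elegans: 3
  Calli_vulgaris vs Hylo_elegans: 5
The smallest is 2, between Glypto_rubra and Calli_vulgaris.

2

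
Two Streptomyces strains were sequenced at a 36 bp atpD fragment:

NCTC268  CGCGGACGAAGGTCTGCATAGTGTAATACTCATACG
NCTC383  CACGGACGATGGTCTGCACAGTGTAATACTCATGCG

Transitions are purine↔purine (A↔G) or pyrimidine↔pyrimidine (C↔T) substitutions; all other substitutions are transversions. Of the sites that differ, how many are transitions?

3

Differing sites — 2:G/A (Ti); 10:A/T (Tv); 19:T/C (Ti); 34:A/G (Ti).
Of the 4 differences, 3 transitions and 1 transversion, so the answer is 3.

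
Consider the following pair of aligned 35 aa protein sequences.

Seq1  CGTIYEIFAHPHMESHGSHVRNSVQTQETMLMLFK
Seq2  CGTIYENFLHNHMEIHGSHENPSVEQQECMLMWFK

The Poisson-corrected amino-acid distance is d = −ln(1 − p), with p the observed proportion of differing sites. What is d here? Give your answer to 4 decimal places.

Differing sites — 7:I/N; 9:A/L; 11:P/N; 15:S/I; 20:V/E; 21:R/N; 22:N/P; 25:Q/E; 26:T/Q; 29:T/C; 33:L/W.
p = 11/35 = 0.314286.
d = −ln(1 − 0.314286) = −ln(0.685714) = 0.3773.

0.3773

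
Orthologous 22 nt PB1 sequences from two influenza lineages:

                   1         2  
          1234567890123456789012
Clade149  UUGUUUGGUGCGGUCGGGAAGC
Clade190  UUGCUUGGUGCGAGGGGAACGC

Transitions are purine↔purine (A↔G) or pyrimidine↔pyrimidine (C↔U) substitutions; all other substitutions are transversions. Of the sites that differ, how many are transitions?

3

Mismatches occur at site 4 (U↔C, transition), site 13 (G↔A, transition), site 14 (U↔G, transversion), site 15 (C↔G, transversion), site 18 (G↔A, transition), site 20 (A↔C, transversion).
Of the 6 differences, 3 transitions and 3 transversions, so the answer is 3.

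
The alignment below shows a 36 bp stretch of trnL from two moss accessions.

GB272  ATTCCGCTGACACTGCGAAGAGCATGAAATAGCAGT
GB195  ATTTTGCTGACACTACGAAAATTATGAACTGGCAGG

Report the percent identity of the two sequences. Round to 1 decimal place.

75.0%

The sequences differ at positions 4 (C/T), 5 (C/T), 15 (G/A), 20 (G/A), 22 (G/T), 23 (C/T), 29 (A/C), 31 (A/G), 36 (T/G).
27 of the 36 sites match, so the percent identity is 27/36 × 100 = 75.0%.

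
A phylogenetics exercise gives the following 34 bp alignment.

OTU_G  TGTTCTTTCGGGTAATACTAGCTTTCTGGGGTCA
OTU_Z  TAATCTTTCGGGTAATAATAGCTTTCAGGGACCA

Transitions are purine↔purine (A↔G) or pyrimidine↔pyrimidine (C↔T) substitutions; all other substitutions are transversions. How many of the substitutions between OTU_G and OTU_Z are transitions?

Differing sites — 2:G/A (Ti); 3:T/A (Tv); 18:C/A (Tv); 27:T/A (Tv); 31:G/A (Ti); 32:T/C (Ti).
Of the 6 differences, 3 transitions and 3 transversions, so the answer is 3.

3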